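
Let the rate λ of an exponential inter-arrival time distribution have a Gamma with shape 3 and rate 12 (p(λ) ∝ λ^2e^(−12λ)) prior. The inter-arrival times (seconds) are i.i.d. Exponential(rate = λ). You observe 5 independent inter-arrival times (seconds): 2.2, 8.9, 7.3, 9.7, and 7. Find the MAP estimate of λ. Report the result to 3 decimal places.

The Exponential(rate=λ) likelihood is ∝ λ^n e^(−λΣtᵢ). Here n = 5 and Σtᵢ = 2.2 + 8.9 + 7.3 + 9.7 + 7 = 35.1.
Posterior ∝ λ^2e^(−12λ) · λ^5e^(−35.1λ) = λ^7e^(−47.1λ), i.e. Gamma(8, 47.1).
Mode = (a−1)/b = 7/47.1 ≈ 0.149.

λ̂_MAP = 0.149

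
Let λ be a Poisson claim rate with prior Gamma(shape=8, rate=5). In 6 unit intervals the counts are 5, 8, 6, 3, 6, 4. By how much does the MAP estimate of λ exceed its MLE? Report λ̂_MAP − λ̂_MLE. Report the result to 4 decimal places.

MAP − MLE = -1.7879

Σxᵢ = 32. Posterior is Gamma(40, 11); MAP = (40−1)/11 = 39/11 ≈ 3.54545.
MLE = x̄ = 32/6 ≈ 5.33333.
Difference = 39/11 − 32/6 = -59/33 ≈ -1.7879.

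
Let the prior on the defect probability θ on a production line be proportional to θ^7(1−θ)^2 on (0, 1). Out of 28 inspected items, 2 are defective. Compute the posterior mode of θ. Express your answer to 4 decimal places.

The prior density ∝ θ^7(1−θ)^2 is the kernel of Beta(8, 3).
Data: 2 successes in 28 trials. The binomial likelihood contributes θ^2(1−θ)^26, so the posterior is Beta(8+2, 3+26) = Beta(10, 29).
For Beta(a, b) with a, b > 1 the mode is (a−1)/(a+b−2) = 9/37 ≈ 0.2432.

θ̂_MAP = 0.2432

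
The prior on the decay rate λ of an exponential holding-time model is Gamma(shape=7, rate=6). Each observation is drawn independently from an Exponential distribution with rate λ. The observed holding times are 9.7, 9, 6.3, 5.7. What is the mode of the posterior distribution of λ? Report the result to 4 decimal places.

λ̂_MAP = 0.2725

The Exponential(rate=λ) likelihood is ∝ λ^n e^(−λΣtᵢ). Here n = 4 and Σtᵢ = 9.7 + 9 + 6.3 + 5.7 = 30.7.
Posterior ∝ λ^6e^(−6λ) · λ^4e^(−30.7λ) = λ^10e^(−36.7λ), i.e. Gamma(11, 36.7).
Mode = (a−1)/b = 10/36.7 ≈ 0.2725.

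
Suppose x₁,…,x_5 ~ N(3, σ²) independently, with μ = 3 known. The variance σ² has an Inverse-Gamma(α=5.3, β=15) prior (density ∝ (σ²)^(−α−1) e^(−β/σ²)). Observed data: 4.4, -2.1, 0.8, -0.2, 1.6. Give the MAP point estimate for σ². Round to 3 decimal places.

σ̂²_MAP = 4.262

Sum of squared deviations about the known mean: SS = (4.4−3)² + (-2.1−3)² + (0.8−3)² + (-0.2−3)² + (1.6−3)² = 45.01.
The Normal likelihood contributes (σ²)^(−n/2) exp(−SS/(2σ²)), so the posterior is Inverse-Gamma(α + n/2, β + SS/2) = Inverse-Gamma(7.8, 37.505).
The mode of Inverse-Gamma(a, b) is b/(a+1) = 37.505/8.8 ≈ 4.262.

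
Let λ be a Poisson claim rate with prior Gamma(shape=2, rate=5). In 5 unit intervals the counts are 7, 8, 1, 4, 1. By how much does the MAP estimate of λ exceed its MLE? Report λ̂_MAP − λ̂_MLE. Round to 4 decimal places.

Σxᵢ = 21. Posterior is Gamma(23, 10); MAP = (23−1)/10 = 22/10 ≈ 2.20000.
MLE = x̄ = 21/5 ≈ 4.20000.
Difference = 22/10 − 21/5 = -2 ≈ -2.0000.

MAP − MLE = -2.0000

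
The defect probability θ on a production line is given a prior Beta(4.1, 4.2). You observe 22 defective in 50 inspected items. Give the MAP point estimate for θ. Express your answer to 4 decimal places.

θ̂_MAP = 0.4458

Prior: Beta(4.1, 4.2).
Data: 22 successes in 50 trials. The binomial likelihood contributes θ^22(1−θ)^28, so the posterior is Beta(4.1+22, 4.2+28) = Beta(26.1, 32.2).
For Beta(a, b) with a, b > 1 the mode is (a−1)/(a+b−2) = 25.1/56.3 ≈ 0.4458.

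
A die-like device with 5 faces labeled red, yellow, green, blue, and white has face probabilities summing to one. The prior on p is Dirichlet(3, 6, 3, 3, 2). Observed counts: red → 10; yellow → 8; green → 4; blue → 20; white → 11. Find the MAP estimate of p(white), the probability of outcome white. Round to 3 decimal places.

The posterior is Dirichlet(αᵢ + nᵢ) = Dirichlet(13, 14, 7, 23, 13).
For a Dirichlet(a₁,…,a_K) with all aᵢ > 1, the mode has j-th component (aⱼ − 1)/(Σaᵢ − K).
Here Σaᵢ = 70 and K = 5, so p(white) = (13 − 1)/(70 − 5) = 12/65 ≈ 0.185.

MAP estimate of p(white) = 0.185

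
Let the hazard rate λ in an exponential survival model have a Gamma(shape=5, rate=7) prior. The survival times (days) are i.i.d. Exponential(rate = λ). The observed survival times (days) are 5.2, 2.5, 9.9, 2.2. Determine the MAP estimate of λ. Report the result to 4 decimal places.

The Exponential(rate=λ) likelihood is ∝ λ^n e^(−λΣtᵢ). Here n = 4 and Σtᵢ = 5.2 + 2.5 + 9.9 + 2.2 = 19.8.
Posterior ∝ λ^4e^(−7λ) · λ^4e^(−19.8λ) = λ^8e^(−26.8λ), i.e. Gamma(9, 26.8).
Mode = (a−1)/b = 8/26.8 ≈ 0.2985.

λ̂_MAP = 0.2985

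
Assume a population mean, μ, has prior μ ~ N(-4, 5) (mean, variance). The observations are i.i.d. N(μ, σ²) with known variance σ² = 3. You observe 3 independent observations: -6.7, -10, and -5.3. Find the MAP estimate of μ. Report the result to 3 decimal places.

n = 3; x̄ = ((-6.7) + (-10) + (-5.3))/3 = -22/3 = -22/3 ≈ -7.3333.
For a Normal prior and Normal likelihood with known variance, the posterior is Normal; its mode equals its mean, the precision-weighted average.
Prior precision 1/σ₀² = 1/5 = 0.2; data precision n/σ² = 3/3 = 1.
μ̂ = (0.2·(-4) + 1·(-22/3)) / (0.2 + 1) = (-122/15)/1.2 = -61/9 ≈ -6.778.

μ̂_MAP = -6.778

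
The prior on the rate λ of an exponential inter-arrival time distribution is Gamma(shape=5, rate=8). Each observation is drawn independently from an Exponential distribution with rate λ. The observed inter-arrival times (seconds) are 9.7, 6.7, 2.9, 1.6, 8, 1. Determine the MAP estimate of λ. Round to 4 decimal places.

λ̂_MAP = 0.2639

The Exponential(rate=λ) likelihood is ∝ λ^n e^(−λΣtᵢ). Here n = 6 and Σtᵢ = 9.7 + 6.7 + 2.9 + 1.6 + 8 + 1 = 29.9.
Posterior ∝ λ^4e^(−8λ) · λ^6e^(−29.9λ) = λ^10e^(−37.9λ), i.e. Gamma(11, 37.9).
Mode = (a−1)/b = 10/37.9 ≈ 0.2639.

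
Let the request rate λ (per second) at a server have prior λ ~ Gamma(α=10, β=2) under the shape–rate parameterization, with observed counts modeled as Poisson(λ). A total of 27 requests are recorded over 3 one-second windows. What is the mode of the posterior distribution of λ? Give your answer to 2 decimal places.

λ̂_MAP = 7.20

Σxᵢ = 27, n = 3.
Posterior ∝ λ^9e^(−2λ) · λ^27e^(−3λ) = λ^36e^(−5λ), i.e. Gamma(shape=37, rate=5).
The mode of a Gamma(a, b) with a ≥ 1 (shape–rate) is (a−1)/b = 36/5 ≈ 7.20.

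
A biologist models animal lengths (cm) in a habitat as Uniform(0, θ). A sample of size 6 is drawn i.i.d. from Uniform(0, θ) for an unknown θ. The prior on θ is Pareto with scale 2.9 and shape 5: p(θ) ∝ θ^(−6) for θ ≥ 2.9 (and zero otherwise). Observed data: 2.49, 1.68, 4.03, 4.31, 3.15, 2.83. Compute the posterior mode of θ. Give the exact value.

θ̂_MAP = 4.31

The Uniform(0, θ) likelihood is θ^(−n) for θ ≥ max(xᵢ), zero otherwise. Here max(xᵢ) = 4.31.
Posterior ∝ θ^(−6) · θ^(−6) = θ^(−12) on θ ≥ max(2.9, 4.31) = 4.31.
This density is strictly decreasing in θ, so the posterior mode lies at the lower boundary of the support.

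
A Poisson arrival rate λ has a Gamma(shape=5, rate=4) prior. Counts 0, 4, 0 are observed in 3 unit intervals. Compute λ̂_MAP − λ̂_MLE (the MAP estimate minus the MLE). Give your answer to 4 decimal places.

MAP − MLE = -0.1905

Σxᵢ = 4. Posterior is Gamma(9, 7); MAP = (9−1)/7 = 8/7 ≈ 1.14286.
MLE = x̄ = 4/3 ≈ 1.33333.
Difference = 8/7 − 4/3 = -4/21 ≈ -0.1905.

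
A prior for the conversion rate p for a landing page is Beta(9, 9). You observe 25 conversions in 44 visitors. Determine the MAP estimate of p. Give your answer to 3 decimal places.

Prior: Beta(9, 9).
Data: 25 successes in 44 trials. The binomial likelihood contributes p^25(1−p)^19, so the posterior is Beta(9+25, 9+19) = Beta(34, 28).
For Beta(a, b) with a, b > 1 the mode is (a−1)/(a+b−2) = 33/60 ≈ 0.550.

p̂_MAP = 0.550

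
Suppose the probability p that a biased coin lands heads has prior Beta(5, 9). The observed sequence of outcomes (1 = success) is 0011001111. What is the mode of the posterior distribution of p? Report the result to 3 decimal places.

Prior: Beta(5, 9).
Data: 6 successes in 10 trials (from the sequence). The binomial likelihood contributes p^6(1−p)^4, so the posterior is Beta(5+6, 9+4) = Beta(11, 13).
For Beta(a, b) with a, b > 1 the mode is (a−1)/(a+b−2) = 10/22 ≈ 0.455.

p̂_MAP = 0.455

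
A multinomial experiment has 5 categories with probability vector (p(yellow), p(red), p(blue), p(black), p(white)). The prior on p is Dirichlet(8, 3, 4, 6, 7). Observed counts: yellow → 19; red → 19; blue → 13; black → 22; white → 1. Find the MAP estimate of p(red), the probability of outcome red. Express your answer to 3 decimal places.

The posterior is Dirichlet(αᵢ + nᵢ) = Dirichlet(27, 22, 17, 28, 8).
For a Dirichlet(a₁,…,a_K) with all aᵢ > 1, the mode has j-th component (aⱼ − 1)/(Σaᵢ − K).
Here Σaᵢ = 102 and K = 5, so p(red) = (22 − 1)/(102 − 5) = 21/97 ≈ 0.216.

MAP estimate of p(red) = 0.216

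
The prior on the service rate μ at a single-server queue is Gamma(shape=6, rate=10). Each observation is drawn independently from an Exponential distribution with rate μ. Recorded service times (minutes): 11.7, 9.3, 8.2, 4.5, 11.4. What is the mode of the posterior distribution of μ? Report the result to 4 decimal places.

μ̂_MAP = 0.1815

The Exponential(rate=μ) likelihood is ∝ μ^n e^(−μΣtᵢ). Here n = 5 and Σtᵢ = 11.7 + 9.3 + 8.2 + 4.5 + 11.4 = 45.1.
Posterior ∝ μ^5e^(−10μ) · μ^5e^(−45.1μ) = μ^10e^(−55.1μ), i.e. Gamma(11, 55.1).
Mode = (a−1)/b = 10/55.1 ≈ 0.1815.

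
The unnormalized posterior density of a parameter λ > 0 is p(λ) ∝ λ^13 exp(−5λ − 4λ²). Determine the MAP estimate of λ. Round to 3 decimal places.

ℓ'(λ) = 13/λ − 5 − 8λ. Setting this to zero and multiplying by λ: 8λ² + 5λ − 13 = 0.
λ = (−5 + √(5² + 4·8·13)) / (2·8) = (−5 + √441) / 16 = (−5 + 21)/16 = 1.
ℓ''(λ) = −13/λ² − 8 < 0, confirming a maximum.

λ̂_MAP = 1.000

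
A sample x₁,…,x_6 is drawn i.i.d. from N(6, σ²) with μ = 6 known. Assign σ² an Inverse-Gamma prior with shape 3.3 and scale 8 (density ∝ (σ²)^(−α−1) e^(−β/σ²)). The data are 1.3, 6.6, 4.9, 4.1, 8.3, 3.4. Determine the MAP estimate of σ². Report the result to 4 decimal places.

σ̂²_MAP = 3.7890

Sum of squared deviations about the known mean: SS = (1.3−6)² + (6.6−6)² + (4.9−6)² + (4.1−6)² + (8.3−6)² + (3.4−6)² = 39.32.
The Normal likelihood contributes (σ²)^(−n/2) exp(−SS/(2σ²)), so the posterior is Inverse-Gamma(α + n/2, β + SS/2) = Inverse-Gamma(6.3, 27.66).
The mode of Inverse-Gamma(a, b) is b/(a+1) = 27.66/7.3 ≈ 3.7890.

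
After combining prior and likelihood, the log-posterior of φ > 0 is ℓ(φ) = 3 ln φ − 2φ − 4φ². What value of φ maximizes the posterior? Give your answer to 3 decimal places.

ℓ'(φ) = 3/φ − 2 − 8φ. Setting this to zero and multiplying by φ: 8φ² + 2φ − 3 = 0.
φ = (−2 + √(2² + 4·8·3)) / (2·8) = (−2 + √100) / 16 = (−2 + 10)/16 = 1/2.
ℓ''(φ) = −3/φ² − 8 < 0, confirming a maximum.

φ̂_MAP = 0.500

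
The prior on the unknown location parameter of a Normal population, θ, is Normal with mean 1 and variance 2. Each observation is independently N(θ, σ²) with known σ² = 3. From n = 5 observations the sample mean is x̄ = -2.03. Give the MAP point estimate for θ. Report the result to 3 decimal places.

θ̂_MAP = -1.331

n = 5, x̄ = -2.03.
For a Normal prior and Normal likelihood with known variance, the posterior is Normal; its mode equals its mean, the precision-weighted average.
Prior precision 1/σ₀² = 1/2 = 0.5; data precision n/σ² = 5/3.
θ̂ = (0.5·1 + (5/3)·(-2.03)) / (0.5 + 5/3) = (-173/60)/(13/6) = -173/130 ≈ -1.331.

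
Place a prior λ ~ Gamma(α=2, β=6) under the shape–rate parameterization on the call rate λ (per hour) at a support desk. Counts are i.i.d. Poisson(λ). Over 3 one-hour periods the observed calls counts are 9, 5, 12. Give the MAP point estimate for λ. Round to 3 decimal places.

Σxᵢ = 9+5+12 = 26, with n = 3.
Posterior ∝ λe^(−6λ) · λ^26e^(−3λ) = λ^27e^(−9λ), i.e. Gamma(shape=28, rate=9).
The mode of a Gamma(a, b) with a ≥ 1 (shape–rate) is (a−1)/b = 27/9 ≈ 3.000.

λ̂_MAP = 3.000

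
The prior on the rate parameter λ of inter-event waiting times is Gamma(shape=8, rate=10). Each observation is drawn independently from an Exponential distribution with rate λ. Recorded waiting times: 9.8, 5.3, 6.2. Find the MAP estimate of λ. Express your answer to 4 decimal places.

λ̂_MAP = 0.3195

The Exponential(rate=λ) likelihood is ∝ λ^n e^(−λΣtᵢ). Here n = 3 and Σtᵢ = 9.8 + 5.3 + 6.2 = 21.3.
Posterior ∝ λ^7e^(−10λ) · λ^3e^(−21.3λ) = λ^10e^(−31.3λ), i.e. Gamma(11, 31.3).
Mode = (a−1)/b = 10/31.3 ≈ 0.3195.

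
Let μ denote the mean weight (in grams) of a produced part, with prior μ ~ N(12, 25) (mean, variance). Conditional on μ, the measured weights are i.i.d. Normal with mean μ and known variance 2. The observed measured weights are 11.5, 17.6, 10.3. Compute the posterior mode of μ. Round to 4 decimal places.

μ̂_MAP = 13.1039

n = 3; x̄ = (11.5 + 17.6 + 10.3)/3 = 39.4/3 = 197/15 ≈ 13.1333.
For a Normal prior and Normal likelihood with known variance, the posterior is Normal; its mode equals its mean, the precision-weighted average.
Prior precision 1/σ₀² = 1/25 = 0.04; data precision n/σ² = 3/2 = 1.5.
μ̂ = (0.04·12 + 1.5·(197/15)) / (0.04 + 1.5) = 20.18/1.54 = 1009/77 ≈ 13.1039.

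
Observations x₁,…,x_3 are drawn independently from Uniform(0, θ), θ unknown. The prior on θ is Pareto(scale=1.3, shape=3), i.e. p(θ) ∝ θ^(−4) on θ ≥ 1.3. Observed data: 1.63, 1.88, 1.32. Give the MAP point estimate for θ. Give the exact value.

The Uniform(0, θ) likelihood is θ^(−n) for θ ≥ max(xᵢ), zero otherwise. Here max(xᵢ) = 1.88.
Posterior ∝ θ^(−4) · θ^(−3) = θ^(−7) on θ ≥ max(1.3, 1.88) = 1.88.
This density is strictly decreasing in θ, so the posterior mode lies at the lower boundary of the support.

θ̂_MAP = 1.88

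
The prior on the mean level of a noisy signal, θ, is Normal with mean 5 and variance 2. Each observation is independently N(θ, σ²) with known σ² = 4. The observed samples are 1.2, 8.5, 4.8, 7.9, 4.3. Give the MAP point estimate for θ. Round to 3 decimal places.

n = 5; x̄ = (1.2 + 8.5 + 4.8 + 7.9 + 4.3)/5 = 26.7/5 = 5.34.
For a Normal prior and Normal likelihood with known variance, the posterior is Normal; its mode equals its mean, the precision-weighted average.
Prior precision 1/σ₀² = 1/2 = 0.5; data precision n/σ² = 5/4 = 1.25.
θ̂ = (0.5·5 + 1.25·5.34) / (0.5 + 1.25) = 9.175/1.75 = 367/70 ≈ 5.243.

θ̂_MAP = 5.243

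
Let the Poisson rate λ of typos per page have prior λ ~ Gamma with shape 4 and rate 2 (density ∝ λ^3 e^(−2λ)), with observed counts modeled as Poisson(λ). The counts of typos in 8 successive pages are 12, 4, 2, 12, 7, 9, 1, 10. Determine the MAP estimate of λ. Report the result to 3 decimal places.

Σxᵢ = 12+4+2+12+7+9+1+10 = 57, with n = 8.
Posterior ∝ λ^3e^(−2λ) · λ^57e^(−8λ) = λ^60e^(−10λ), i.e. Gamma(shape=61, rate=10).
The mode of a Gamma(a, b) with a ≥ 1 (shape–rate) is (a−1)/b = 60/10 ≈ 6.000.

λ̂_MAP = 6.000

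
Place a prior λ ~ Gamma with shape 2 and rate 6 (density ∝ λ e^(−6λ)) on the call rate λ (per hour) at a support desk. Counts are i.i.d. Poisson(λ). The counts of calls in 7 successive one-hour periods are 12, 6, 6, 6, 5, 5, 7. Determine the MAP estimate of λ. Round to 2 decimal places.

λ̂_MAP = 3.69

Σxᵢ = 12+6+6+6+5+5+7 = 47, with n = 7.
Posterior ∝ λe^(−6λ) · λ^47e^(−7λ) = λ^48e^(−13λ), i.e. Gamma(shape=49, rate=13).
The mode of a Gamma(a, b) with a ≥ 1 (shape–rate) is (a−1)/b = 48/13 ≈ 3.69.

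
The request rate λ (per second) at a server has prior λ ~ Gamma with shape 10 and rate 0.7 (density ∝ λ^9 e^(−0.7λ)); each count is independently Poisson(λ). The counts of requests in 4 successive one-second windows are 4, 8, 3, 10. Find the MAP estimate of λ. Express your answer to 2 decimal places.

Σxᵢ = 4+8+3+10 = 25, with n = 4.
Posterior ∝ λ^9e^(−0.7λ) · λ^25e^(−4λ) = λ^34e^(−4.7λ), i.e. Gamma(shape=35, rate=4.7).
The mode of a Gamma(a, b) with a ≥ 1 (shape–rate) is (a−1)/b = 34/4.7 ≈ 7.23.

λ̂_MAP = 7.23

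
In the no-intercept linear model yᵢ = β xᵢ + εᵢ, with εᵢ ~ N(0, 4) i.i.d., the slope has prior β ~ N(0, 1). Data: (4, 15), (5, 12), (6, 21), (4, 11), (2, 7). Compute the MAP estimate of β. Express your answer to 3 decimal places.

log p(β | y) = −Σ(yᵢ − βxᵢ)²/(2·4) − β²/(2·1) + const.
Setting the derivative to zero: Σxᵢ(yᵢ − βxᵢ)/4 − β/1 = 0, so β = Σxᵢyᵢ / (Σxᵢ² + σ²/τ²).
Σxᵢyᵢ = 4·15 + 5·12 + 6·21 + 4·11 + 2·7 = 304; Σxᵢ² = 97; σ²/τ² = 4.
β̂_MAP = 304 / (97 + 4) = 304/101 ≈ 3.010.

β̂_MAP = 3.010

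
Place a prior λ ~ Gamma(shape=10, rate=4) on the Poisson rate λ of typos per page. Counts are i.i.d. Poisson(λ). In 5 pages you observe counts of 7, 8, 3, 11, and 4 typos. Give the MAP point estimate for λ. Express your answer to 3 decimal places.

λ̂_MAP = 4.667

Σxᵢ = 7+8+3+11+4 = 33, with n = 5.
Posterior ∝ λ^9e^(−4λ) · λ^33e^(−5λ) = λ^42e^(−9λ), i.e. Gamma(shape=43, rate=9).
The mode of a Gamma(a, b) with a ≥ 1 (shape–rate) is (a−1)/b = 42/9 ≈ 4.667.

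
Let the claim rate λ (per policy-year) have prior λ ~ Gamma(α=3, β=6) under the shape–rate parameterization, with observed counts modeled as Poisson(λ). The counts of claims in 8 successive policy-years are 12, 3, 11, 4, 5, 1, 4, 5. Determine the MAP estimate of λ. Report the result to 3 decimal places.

Σxᵢ = 12+3+11+4+5+1+4+5 = 45, with n = 8.
Posterior ∝ λ^2e^(−6λ) · λ^45e^(−8λ) = λ^47e^(−14λ), i.e. Gamma(shape=48, rate=14).
The mode of a Gamma(a, b) with a ≥ 1 (shape–rate) is (a−1)/b = 47/14 ≈ 3.357.

λ̂_MAP = 3.357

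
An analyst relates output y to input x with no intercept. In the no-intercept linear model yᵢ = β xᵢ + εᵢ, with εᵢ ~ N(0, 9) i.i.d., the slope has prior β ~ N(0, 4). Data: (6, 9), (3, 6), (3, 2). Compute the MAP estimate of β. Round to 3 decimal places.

log p(β | y) = −Σ(yᵢ − βxᵢ)²/(2·9) − β²/(2·4) + const.
Setting the derivative to zero: Σxᵢ(yᵢ − βxᵢ)/9 − β/4 = 0, so β = Σxᵢyᵢ / (Σxᵢ² + σ²/τ²).
Σxᵢyᵢ = 6·9 + 3·6 + 3·2 = 78; Σxᵢ² = 54; σ²/τ² = 2.25.
β̂_MAP = 78 / (54 + 2.25) = 78/56.25 ≈ 1.387.

β̂_MAP = 1.387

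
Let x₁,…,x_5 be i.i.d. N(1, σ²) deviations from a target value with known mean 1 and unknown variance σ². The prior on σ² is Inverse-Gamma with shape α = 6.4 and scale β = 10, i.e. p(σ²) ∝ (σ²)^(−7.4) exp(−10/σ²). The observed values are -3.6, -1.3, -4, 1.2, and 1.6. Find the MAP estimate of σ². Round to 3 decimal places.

σ̂²_MAP = 3.629

Sum of squared deviations about the known mean: SS = (-3.6−1)² + (-1.3−1)² + (-4−1)² + (1.2−1)² + (1.6−1)² = 51.85.
The Normal likelihood contributes (σ²)^(−n/2) exp(−SS/(2σ²)), so the posterior is Inverse-Gamma(α + n/2, β + SS/2) = Inverse-Gamma(8.9, 35.925).
The mode of Inverse-Gamma(a, b) is b/(a+1) = 35.925/9.9 ≈ 3.629.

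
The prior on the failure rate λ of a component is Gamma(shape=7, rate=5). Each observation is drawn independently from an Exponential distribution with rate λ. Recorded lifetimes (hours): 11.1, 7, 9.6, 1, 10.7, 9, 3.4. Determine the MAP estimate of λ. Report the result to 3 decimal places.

The Exponential(rate=λ) likelihood is ∝ λ^n e^(−λΣtᵢ). Here n = 7 and Σtᵢ = 11.1 + 7 + 9.6 + 1 + 10.7 + 9 + 3.4 = 51.8.
Posterior ∝ λ^6e^(−5λ) · λ^7e^(−51.8λ) = λ^13e^(−56.8λ), i.e. Gamma(14, 56.8).
Mode = (a−1)/b = 13/56.8 ≈ 0.229.

λ̂_MAP = 0.229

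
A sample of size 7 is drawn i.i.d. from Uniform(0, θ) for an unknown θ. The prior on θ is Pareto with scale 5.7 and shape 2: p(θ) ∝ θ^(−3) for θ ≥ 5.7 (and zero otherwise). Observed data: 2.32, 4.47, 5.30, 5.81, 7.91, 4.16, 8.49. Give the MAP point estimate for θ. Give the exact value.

θ̂_MAP = 8.49

The Uniform(0, θ) likelihood is θ^(−n) for θ ≥ max(xᵢ), zero otherwise. Here max(xᵢ) = 8.49.
Posterior ∝ θ^(−3) · θ^(−7) = θ^(−10) on θ ≥ max(5.7, 8.49) = 8.49.
This density is strictly decreasing in θ, so the posterior mode lies at the lower boundary of the support.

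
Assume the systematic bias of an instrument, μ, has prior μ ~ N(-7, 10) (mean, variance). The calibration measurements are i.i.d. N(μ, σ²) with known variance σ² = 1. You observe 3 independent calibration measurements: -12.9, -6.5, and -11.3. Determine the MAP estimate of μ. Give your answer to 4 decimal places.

μ̂_MAP = -10.1290

n = 3; x̄ = ((-12.9) + (-6.5) + (-11.3))/3 = -30.7/3 = -307/30 ≈ -10.2333.
For a Normal prior and Normal likelihood with known variance, the posterior is Normal; its mode equals its mean, the precision-weighted average.
Prior precision 1/σ₀² = 1/10 = 0.1; data precision n/σ² = 3/1 = 3.
μ̂ = (0.1·(-7) + 3·(-307/30)) / (0.1 + 3) = (-31.4)/3.1 = -314/31 ≈ -10.1290.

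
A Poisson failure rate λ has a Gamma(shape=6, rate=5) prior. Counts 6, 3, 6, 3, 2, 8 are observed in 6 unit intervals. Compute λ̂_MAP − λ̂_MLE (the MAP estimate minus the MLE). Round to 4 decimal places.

Σxᵢ = 28. Posterior is Gamma(34, 11); MAP = (34−1)/11 = 33/11 ≈ 3.00000.
MLE = x̄ = 28/6 ≈ 4.66667.
Difference = 33/11 − 28/6 = -5/3 ≈ -1.6667.

MAP − MLE = -1.6667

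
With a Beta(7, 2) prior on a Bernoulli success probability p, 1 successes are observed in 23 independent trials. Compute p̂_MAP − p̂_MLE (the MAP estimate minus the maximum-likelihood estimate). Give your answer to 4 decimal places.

MAP − MLE = 0.1899

Posterior is Beta(8, 24); MAP = (8−1)/(32−2) = 7/30 ≈ 0.23333.
MLE ignores the prior: p̂_MLE = k/n = 1/23 ≈ 0.04348.
Difference = 7/30 − 1/23 = 131/690 ≈ 0.1899.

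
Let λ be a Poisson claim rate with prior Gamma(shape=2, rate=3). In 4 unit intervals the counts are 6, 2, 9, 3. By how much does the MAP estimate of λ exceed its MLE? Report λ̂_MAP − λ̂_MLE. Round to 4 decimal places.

MAP − MLE = -2.0000

Σxᵢ = 20. Posterior is Gamma(22, 7); MAP = (22−1)/7 = 21/7 ≈ 3.00000.
MLE = x̄ = 20/4 ≈ 5.00000.
Difference = 21/7 − 20/4 = -2 ≈ -2.0000.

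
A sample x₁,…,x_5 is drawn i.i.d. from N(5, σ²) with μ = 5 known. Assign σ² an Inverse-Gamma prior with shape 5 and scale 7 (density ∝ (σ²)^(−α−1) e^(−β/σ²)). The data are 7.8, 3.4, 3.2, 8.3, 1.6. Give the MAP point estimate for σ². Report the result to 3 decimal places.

σ̂²_MAP = 2.946

Sum of squared deviations about the known mean: SS = (7.8−5)² + (3.4−5)² + (3.2−5)² + (8.3−5)² + (1.6−5)² = 36.09.
The Normal likelihood contributes (σ²)^(−n/2) exp(−SS/(2σ²)), so the posterior is Inverse-Gamma(α + n/2, β + SS/2) = Inverse-Gamma(7.5, 25.045).
The mode of Inverse-Gamma(a, b) is b/(a+1) = 25.045/8.5 ≈ 2.946.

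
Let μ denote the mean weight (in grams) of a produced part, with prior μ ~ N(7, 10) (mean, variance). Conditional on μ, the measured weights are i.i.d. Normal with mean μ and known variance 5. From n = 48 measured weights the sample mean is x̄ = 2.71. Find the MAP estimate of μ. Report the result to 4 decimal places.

μ̂_MAP = 2.7542

n = 48, x̄ = 2.71.
For a Normal prior and Normal likelihood with known variance, the posterior is Normal; its mode equals its mean, the precision-weighted average.
Prior precision 1/σ₀² = 1/10 = 0.1; data precision n/σ² = 48/5 = 9.6.
μ̂ = (0.1·7 + 9.6·2.71) / (0.1 + 9.6) = 26.716/9.7 = 6679/2425 ≈ 2.7542.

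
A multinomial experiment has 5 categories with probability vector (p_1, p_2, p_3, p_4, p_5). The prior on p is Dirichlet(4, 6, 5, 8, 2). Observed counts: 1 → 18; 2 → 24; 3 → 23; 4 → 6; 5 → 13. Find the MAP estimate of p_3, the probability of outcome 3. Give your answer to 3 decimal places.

The posterior is Dirichlet(αᵢ + nᵢ) = Dirichlet(22, 30, 28, 14, 15).
For a Dirichlet(a₁,…,a_K) with all aᵢ > 1, the mode has j-th component (aⱼ − 1)/(Σaᵢ − K).
Here Σaᵢ = 109 and K = 5, so p_3 = (28 − 1)/(109 − 5) = 27/104 ≈ 0.260.

MAP estimate: 0.260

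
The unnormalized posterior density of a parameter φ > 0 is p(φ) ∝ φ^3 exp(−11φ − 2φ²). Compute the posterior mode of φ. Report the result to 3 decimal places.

ℓ'(φ) = 3/φ − 11 − 4φ. Setting this to zero and multiplying by φ: 4φ² + 11φ − 3 = 0.
φ = (−11 + √(11² + 4·4·3)) / (2·4) = (−11 + √169) / 8 = (−11 + 13)/8 = 1/4.
ℓ''(φ) = −3/φ² − 4 < 0, confirming a maximum.

φ̂_MAP = 0.250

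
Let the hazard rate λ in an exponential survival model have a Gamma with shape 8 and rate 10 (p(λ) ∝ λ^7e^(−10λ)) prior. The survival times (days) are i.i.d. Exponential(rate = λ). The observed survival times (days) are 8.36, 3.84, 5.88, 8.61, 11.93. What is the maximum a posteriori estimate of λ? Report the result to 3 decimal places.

λ̂_MAP = 0.247

The Exponential(rate=λ) likelihood is ∝ λ^n e^(−λΣtᵢ). Here n = 5 and Σtᵢ = 8.36 + 3.84 + 5.88 + 8.61 + 11.93 = 38.62.
Posterior ∝ λ^7e^(−10λ) · λ^5e^(−38.62λ) = λ^12e^(−48.62λ), i.e. Gamma(13, 48.62).
Mode = (a−1)/b = 12/48.62 ≈ 0.247.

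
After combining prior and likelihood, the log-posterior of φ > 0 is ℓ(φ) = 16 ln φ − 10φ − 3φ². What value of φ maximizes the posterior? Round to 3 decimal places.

ℓ'(φ) = 16/φ − 10 − 6φ. Setting this to zero and multiplying by φ: 6φ² + 10φ − 16 = 0.
φ = (−10 + √(10² + 4·6·16)) / (2·6) = (−10 + √484) / 12 = (−10 + 22)/12 = 1.
ℓ''(φ) = −16/φ² − 6 < 0, confirming a maximum.

φ̂_MAP = 1.000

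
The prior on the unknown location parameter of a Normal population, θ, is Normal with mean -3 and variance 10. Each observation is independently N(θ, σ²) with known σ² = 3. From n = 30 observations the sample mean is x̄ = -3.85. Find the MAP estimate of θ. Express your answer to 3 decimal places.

θ̂_MAP = -3.842

n = 30, x̄ = -3.85.
For a Normal prior and Normal likelihood with known variance, the posterior is Normal; its mode equals its mean, the precision-weighted average.
Prior precision 1/σ₀² = 1/10 = 0.1; data precision n/σ² = 30/3 = 10.
θ̂ = (0.1·(-3) + 10·(-3.85)) / (0.1 + 10) = (-38.8)/10.1 = -388/101 ≈ -3.842.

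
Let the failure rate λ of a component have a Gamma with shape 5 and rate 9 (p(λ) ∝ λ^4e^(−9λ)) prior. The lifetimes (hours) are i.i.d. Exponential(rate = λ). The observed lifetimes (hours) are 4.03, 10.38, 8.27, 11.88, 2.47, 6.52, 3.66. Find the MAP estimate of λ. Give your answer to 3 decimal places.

The Exponential(rate=λ) likelihood is ∝ λ^n e^(−λΣtᵢ). Here n = 7 and Σtᵢ = 4.03 + 10.38 + 8.27 + 11.88 + 2.47 + 6.52 + 3.66 = 47.21.
Posterior ∝ λ^4e^(−9λ) · λ^7e^(−47.21λ) = λ^11e^(−56.21λ), i.e. Gamma(12, 56.21).
Mode = (a−1)/b = 11/56.21 ≈ 0.196.

λ̂_MAP = 0.196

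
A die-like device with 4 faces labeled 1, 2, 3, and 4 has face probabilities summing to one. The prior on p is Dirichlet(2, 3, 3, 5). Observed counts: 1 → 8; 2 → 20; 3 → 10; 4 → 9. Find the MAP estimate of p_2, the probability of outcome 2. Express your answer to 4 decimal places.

MAP estimate: 0.3929

The posterior is Dirichlet(αᵢ + nᵢ) = Dirichlet(10, 23, 13, 14).
For a Dirichlet(a₁,…,a_K) with all aᵢ > 1, the mode has j-th component (aⱼ − 1)/(Σaᵢ − K).
Here Σaᵢ = 60 and K = 4, so p_2 = (23 − 1)/(60 − 4) = 22/56 ≈ 0.3929.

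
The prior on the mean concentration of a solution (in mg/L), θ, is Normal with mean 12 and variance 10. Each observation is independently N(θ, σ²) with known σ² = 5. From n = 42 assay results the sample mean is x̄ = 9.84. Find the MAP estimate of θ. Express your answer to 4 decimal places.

θ̂_MAP = 9.8654

n = 42, x̄ = 9.84.
For a Normal prior and Normal likelihood with known variance, the posterior is Normal; its mode equals its mean, the precision-weighted average.
Prior precision 1/σ₀² = 1/10 = 0.1; data precision n/σ² = 42/5 = 8.4.
θ̂ = (0.1·12 + 8.4·9.84) / (0.1 + 8.4) = 83.856/8.5 = 20964/2125 ≈ 9.8654.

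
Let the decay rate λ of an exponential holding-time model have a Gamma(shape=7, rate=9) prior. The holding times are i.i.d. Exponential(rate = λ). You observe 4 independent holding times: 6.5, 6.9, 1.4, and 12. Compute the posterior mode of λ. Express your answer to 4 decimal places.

The Exponential(rate=λ) likelihood is ∝ λ^n e^(−λΣtᵢ). Here n = 4 and Σtᵢ = 6.5 + 6.9 + 1.4 + 12 = 26.8.
Posterior ∝ λ^6e^(−9λ) · λ^4e^(−26.8λ) = λ^10e^(−35.8λ), i.e. Gamma(11, 35.8).
Mode = (a−1)/b = 10/35.8 ≈ 0.2793.

λ̂_MAP = 0.2793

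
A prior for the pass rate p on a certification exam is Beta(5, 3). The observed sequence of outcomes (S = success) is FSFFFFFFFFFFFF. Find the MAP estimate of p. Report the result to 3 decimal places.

p̂_MAP = 0.250

Prior: Beta(5, 3).
Data: 1 success in 14 trials (from the sequence). The binomial likelihood contributes p(1−p)^13, so the posterior is Beta(5+1, 3+13) = Beta(6, 16).
For Beta(a, b) with a, b > 1 the mode is (a−1)/(a+b−2) = 5/20 ≈ 0.250.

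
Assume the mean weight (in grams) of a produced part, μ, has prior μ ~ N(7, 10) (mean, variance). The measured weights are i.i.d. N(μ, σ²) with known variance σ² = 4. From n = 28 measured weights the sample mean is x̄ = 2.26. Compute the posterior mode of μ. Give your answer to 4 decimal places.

n = 28, x̄ = 2.26.
For a Normal prior and Normal likelihood with known variance, the posterior is Normal; its mode equals its mean, the precision-weighted average.
Prior precision 1/σ₀² = 1/10 = 0.1; data precision n/σ² = 28/4 = 7.
μ̂ = (0.1·7 + 7·2.26) / (0.1 + 7) = 16.52/7.1 = 826/355 ≈ 2.3268.

μ̂_MAP = 2.3268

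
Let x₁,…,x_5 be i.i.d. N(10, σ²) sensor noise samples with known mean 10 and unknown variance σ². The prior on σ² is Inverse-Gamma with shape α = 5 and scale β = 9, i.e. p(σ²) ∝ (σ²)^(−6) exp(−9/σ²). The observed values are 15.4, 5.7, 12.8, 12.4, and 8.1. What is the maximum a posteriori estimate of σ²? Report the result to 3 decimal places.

σ̂²_MAP = 4.874

Sum of squared deviations about the known mean: SS = (15.4−10)² + (5.7−10)² + (12.8−10)² + (12.4−10)² + (8.1−10)² = 64.86.
The Normal likelihood contributes (σ²)^(−n/2) exp(−SS/(2σ²)), so the posterior is Inverse-Gamma(α + n/2, β + SS/2) = Inverse-Gamma(7.5, 41.43).
The mode of Inverse-Gamma(a, b) is b/(a+1) = 41.43/8.5 ≈ 4.874.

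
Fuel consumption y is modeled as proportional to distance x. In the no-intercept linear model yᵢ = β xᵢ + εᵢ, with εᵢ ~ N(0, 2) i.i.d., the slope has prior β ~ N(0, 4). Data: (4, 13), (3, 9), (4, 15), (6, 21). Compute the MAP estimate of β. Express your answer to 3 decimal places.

log p(β | y) = −Σ(yᵢ − βxᵢ)²/(2·2) − β²/(2·4) + const.
Setting the derivative to zero: Σxᵢ(yᵢ − βxᵢ)/2 − β/4 = 0, so β = Σxᵢyᵢ / (Σxᵢ² + σ²/τ²).
Σxᵢyᵢ = 4·13 + 3·9 + 4·15 + 6·21 = 265; Σxᵢ² = 77; σ²/τ² = 0.5.
β̂_MAP = 265 / (77 + 0.5) = 265/77.5 ≈ 3.419.

β̂_MAP = 3.419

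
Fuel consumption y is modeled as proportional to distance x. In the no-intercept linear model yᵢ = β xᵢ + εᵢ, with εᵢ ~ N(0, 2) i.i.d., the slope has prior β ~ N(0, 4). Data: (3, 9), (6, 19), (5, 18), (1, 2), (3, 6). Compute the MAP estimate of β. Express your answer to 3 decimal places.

β̂_MAP = 3.118

log p(β | y) = −Σ(yᵢ − βxᵢ)²/(2·2) − β²/(2·4) + const.
Setting the derivative to zero: Σxᵢ(yᵢ − βxᵢ)/2 − β/4 = 0, so β = Σxᵢyᵢ / (Σxᵢ² + σ²/τ²).
Σxᵢyᵢ = 3·9 + 6·19 + 5·18 + 1·2 + 3·6 = 251; Σxᵢ² = 80; σ²/τ² = 0.5.
β̂_MAP = 251 / (80 + 0.5) = 251/80.5 ≈ 3.118.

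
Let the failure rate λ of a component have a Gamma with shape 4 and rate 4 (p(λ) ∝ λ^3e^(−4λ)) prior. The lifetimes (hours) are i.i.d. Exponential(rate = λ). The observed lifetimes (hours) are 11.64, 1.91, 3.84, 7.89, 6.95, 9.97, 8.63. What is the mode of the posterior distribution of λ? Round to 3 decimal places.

λ̂_MAP = 0.182

The Exponential(rate=λ) likelihood is ∝ λ^n e^(−λΣtᵢ). Here n = 7 and Σtᵢ = 11.64 + 1.91 + 3.84 + 7.89 + 6.95 + 9.97 + 8.63 = 50.83.
Posterior ∝ λ^3e^(−4λ) · λ^7e^(−50.83λ) = λ^10e^(−54.83λ), i.e. Gamma(11, 54.83).
Mode = (a−1)/b = 10/54.83 ≈ 0.182.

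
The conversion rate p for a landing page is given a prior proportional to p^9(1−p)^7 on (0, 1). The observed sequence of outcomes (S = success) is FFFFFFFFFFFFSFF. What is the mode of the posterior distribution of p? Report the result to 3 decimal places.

p̂_MAP = 0.323

The prior density ∝ p^9(1−p)^7 is the kernel of Beta(10, 8).
Data: 1 success in 15 trials (from the sequence). The binomial likelihood contributes p(1−p)^14, so the posterior is Beta(10+1, 8+14) = Beta(11, 22).
For Beta(a, b) with a, b > 1 the mode is (a−1)/(a+b−2) = 10/31 ≈ 0.323.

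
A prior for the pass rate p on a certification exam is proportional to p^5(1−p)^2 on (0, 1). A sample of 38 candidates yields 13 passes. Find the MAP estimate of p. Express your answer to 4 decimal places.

p̂_MAP = 0.4000

The prior density ∝ p^5(1−p)^2 is the kernel of Beta(6, 3).
Data: 13 successes in 38 trials. The binomial likelihood contributes p^13(1−p)^25, so the posterior is Beta(6+13, 3+25) = Beta(19, 28).
For Beta(a, b) with a, b > 1 the mode is (a−1)/(a+b−2) = 18/45 ≈ 0.4000.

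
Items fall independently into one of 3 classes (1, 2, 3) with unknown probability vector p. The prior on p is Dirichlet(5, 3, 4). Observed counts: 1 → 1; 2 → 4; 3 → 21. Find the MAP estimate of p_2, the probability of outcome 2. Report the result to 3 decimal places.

MAP estimate: 0.171

The posterior is Dirichlet(αᵢ + nᵢ) = Dirichlet(6, 7, 25).
For a Dirichlet(a₁,…,a_K) with all aᵢ > 1, the mode has j-th component (aⱼ − 1)/(Σaᵢ − K).
Here Σaᵢ = 38 and K = 3, so p_2 = (7 − 1)/(38 − 3) = 6/35 ≈ 0.171.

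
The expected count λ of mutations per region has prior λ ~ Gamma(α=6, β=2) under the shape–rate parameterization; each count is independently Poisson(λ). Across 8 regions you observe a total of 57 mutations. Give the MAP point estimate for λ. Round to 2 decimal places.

Σxᵢ = 57, n = 8.
Posterior ∝ λ^5e^(−2λ) · λ^57e^(−8λ) = λ^62e^(−10λ), i.e. Gamma(shape=63, rate=10).
The mode of a Gamma(a, b) with a ≥ 1 (shape–rate) is (a−1)/b = 62/10 ≈ 6.20.

λ̂_MAP = 6.20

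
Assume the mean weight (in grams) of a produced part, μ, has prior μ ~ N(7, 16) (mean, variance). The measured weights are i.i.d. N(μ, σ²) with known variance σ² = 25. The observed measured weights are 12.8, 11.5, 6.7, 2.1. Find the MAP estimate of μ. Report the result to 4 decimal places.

μ̂_MAP = 7.9169

n = 4; x̄ = (12.8 + 11.5 + 6.7 + 2.1)/4 = 33.1/4 = 8.275.
For a Normal prior and Normal likelihood with known variance, the posterior is Normal; its mode equals its mean, the precision-weighted average.
Prior precision 1/σ₀² = 1/16 = 0.0625; data precision n/σ² = 4/25 = 0.16.
μ̂ = (0.0625·7 + 0.16·8.275) / (0.0625 + 0.16) = 1.7615/0.2225 = 3523/445 ≈ 7.9169.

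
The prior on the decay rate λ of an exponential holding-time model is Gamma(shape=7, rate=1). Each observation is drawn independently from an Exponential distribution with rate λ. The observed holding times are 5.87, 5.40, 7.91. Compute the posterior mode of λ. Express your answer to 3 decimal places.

The Exponential(rate=λ) likelihood is ∝ λ^n e^(−λΣtᵢ). Here n = 3 and Σtᵢ = 5.87 + 5.40 + 7.91 = 19.18.
Posterior ∝ λ^6e^(−1λ) · λ^3e^(−19.18λ) = λ^9e^(−20.18λ), i.e. Gamma(10, 20.18).
Mode = (a−1)/b = 9/20.18 ≈ 0.446.

λ̂_MAP = 0.446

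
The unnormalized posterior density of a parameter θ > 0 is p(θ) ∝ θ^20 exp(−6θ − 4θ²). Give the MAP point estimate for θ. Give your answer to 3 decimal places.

θ̂_MAP = 1.250

ℓ'(θ) = 20/θ − 6 − 8θ. Setting this to zero and multiplying by θ: 8θ² + 6θ − 20 = 0.
θ = (−6 + √(6² + 4·8·20)) / (2·8) = (−6 + √676) / 16 = (−6 + 26)/16 = 5/4.
ℓ''(θ) = −20/θ² − 8 < 0, confirming a maximum.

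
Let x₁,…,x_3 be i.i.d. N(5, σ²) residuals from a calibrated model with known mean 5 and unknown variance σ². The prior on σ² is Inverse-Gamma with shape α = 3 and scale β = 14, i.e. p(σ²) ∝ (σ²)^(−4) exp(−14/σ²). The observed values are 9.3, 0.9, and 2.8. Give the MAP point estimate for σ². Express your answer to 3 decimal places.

Sum of squared deviations about the known mean: SS = (9.3−5)² + (0.9−5)² + (2.8−5)² = 40.14.
The Normal likelihood contributes (σ²)^(−n/2) exp(−SS/(2σ²)), so the posterior is Inverse-Gamma(α + n/2, β + SS/2) = Inverse-Gamma(4.5, 34.07).
The mode of Inverse-Gamma(a, b) is b/(a+1) = 34.07/5.5 ≈ 6.195.

σ̂²_MAP = 6.195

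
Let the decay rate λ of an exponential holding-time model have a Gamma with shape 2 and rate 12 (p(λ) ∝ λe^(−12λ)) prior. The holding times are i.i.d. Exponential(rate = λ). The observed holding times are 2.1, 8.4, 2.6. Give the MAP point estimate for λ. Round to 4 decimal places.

λ̂_MAP = 0.1594

The Exponential(rate=λ) likelihood is ∝ λ^n e^(−λΣtᵢ). Here n = 3 and Σtᵢ = 2.1 + 8.4 + 2.6 = 13.1.
Posterior ∝ λe^(−12λ) · λ^3e^(−13.1λ) = λ^4e^(−25.1λ), i.e. Gamma(5, 25.1).
Mode = (a−1)/b = 4/25.1 ≈ 0.1594.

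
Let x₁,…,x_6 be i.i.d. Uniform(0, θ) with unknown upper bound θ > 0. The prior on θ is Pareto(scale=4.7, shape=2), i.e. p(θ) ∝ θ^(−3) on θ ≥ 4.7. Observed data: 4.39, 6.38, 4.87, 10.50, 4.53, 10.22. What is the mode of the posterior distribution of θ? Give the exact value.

θ̂_MAP = 10.50

The Uniform(0, θ) likelihood is θ^(−n) for θ ≥ max(xᵢ), zero otherwise. Here max(xᵢ) = 10.50.
Posterior ∝ θ^(−3) · θ^(−6) = θ^(−9) on θ ≥ max(4.7, 10.50) = 10.50.
This density is strictly decreasing in θ, so the posterior mode lies at the lower boundary of the support.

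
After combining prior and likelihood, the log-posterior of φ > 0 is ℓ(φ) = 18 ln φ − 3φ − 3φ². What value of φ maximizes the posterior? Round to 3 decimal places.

ℓ'(φ) = 18/φ − 3 − 6φ. Setting this to zero and multiplying by φ: 6φ² + 3φ − 18 = 0.
φ = (−3 + √(3² + 4·6·18)) / (2·6) = (−3 + √441) / 12 = (−3 + 21)/12 = 3/2.
ℓ''(φ) = −18/φ² − 6 < 0, confirming a maximum.

φ̂_MAP = 1.500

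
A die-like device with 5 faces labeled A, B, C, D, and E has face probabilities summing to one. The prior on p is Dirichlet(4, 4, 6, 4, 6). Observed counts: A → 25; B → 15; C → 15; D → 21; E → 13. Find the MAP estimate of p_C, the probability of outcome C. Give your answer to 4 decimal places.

The posterior is Dirichlet(αᵢ + nᵢ) = Dirichlet(29, 19, 21, 25, 19).
For a Dirichlet(a₁,…,a_K) with all aᵢ > 1, the mode has j-th component (aⱼ − 1)/(Σaᵢ − K).
Here Σaᵢ = 113 and K = 5, so p_C = (21 − 1)/(113 − 5) = 20/108 ≈ 0.1852.

MAP estimate of p_C = 0.1852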